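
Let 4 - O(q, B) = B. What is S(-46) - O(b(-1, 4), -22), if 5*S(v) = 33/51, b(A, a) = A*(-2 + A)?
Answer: -2199/85 ≈ -25.871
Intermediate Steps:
O(q, B) = 4 - B
S(v) = 11/85 (S(v) = (33/51)/5 = (33*(1/51))/5 = (1/5)*(11/17) = 11/85)
S(-46) - O(b(-1, 4), -22) = 11/85 - (4 - 1*(-22)) = 11/85 - (4 + 22) = 11/85 - 1*26 = 11/85 - 26 = -2199/85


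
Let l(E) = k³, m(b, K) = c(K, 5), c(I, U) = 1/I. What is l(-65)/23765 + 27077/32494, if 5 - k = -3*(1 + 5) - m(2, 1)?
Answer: 156097423/110317130 ≈ 1.4150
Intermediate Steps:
m(b, K) = 1/K
k = 24 (k = 5 - (-3*(1 + 5) - 1/1) = 5 - (-3*6 - 1*1) = 5 - (-18 - 1) = 5 - 1*(-19) = 5 + 19 = 24)
l(E) = 13824 (l(E) = 24³ = 13824)
l(-65)/23765 + 27077/32494 = 13824/23765 + 27077/32494 = 156097423/110317130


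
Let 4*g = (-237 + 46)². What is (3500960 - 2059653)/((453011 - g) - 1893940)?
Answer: -5765228/5800197 ≈ -0.99397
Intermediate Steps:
g = 36481/4 (g = (-237 + 46)²/4 = (¼)*(-191)² = (¼)*36481 = 36481/4 ≈ 9120.3)
(3500960 - 2059653)/((453011 - g) - 1893940) = (3500960 - 2059653)/((453011 - 1*36481/4) - 1893940) = 1441307/((453011 - 36481/4) - 1893940) = 1441307/(1775563/4 - 1893940) = 1441307/(-5800197/4) = 1441307*(-4/5800197) = -5765228/5800197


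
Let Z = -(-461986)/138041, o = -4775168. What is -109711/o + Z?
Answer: 2221205379799/659168965888 ≈ 3.3697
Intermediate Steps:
Z = 461986/138041 (Z = -(-461986)/138041 = -7*(-65998/138041) = 461986/138041 ≈ 3.3467)
-109711/o + Z = -109711/(-4775168) + 461986/138041 = -109711*(-1/4775168) + 461986/138041 = 109711/4775168 + 461986/138041 = 2221205379799/659168965888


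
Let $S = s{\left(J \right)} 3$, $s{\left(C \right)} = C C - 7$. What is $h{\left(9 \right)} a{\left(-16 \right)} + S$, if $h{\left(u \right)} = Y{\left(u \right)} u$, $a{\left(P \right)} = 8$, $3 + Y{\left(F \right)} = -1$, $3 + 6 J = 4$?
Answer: $- \frac{3707}{12} \approx -308.92$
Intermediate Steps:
$J = \frac{1}{6}$ ($J = - \frac{1}{2} + \frac{1}{6} \cdot 4 = - \frac{1}{2} + \frac{2}{3} = \frac{1}{6} \approx 0.16667$)
$Y{\left(F \right)} = -4$ ($Y{\left(F \right)} = -3 - 1 = -4$)
$s{\left(C \right)} = -7 + C^{2}$ ($s{\left(C \right)} = C^{2} - 7 = -7 + C^{2}$)
$h{\left(u \right)} = - 4 u$
$S = - \frac{251}{12}$ ($S = \left(-7 + \left(\frac{1}{6}\right)^{2}\right) 3 = \left(-7 + \frac{1}{36}\right) 3 = \left(- \frac{251}{36}\right) 3 = - \frac{251}{12} \approx -20.917$)
$h{\left(9 \right)} a{\left(-16 \right)} + S = \left(-4\right) 9 \cdot 8 - \frac{251}{12} = \left(-36\right) 8 - \frac{251}{12} = -288 - \frac{251}{12} = - \frac{3707}{12}$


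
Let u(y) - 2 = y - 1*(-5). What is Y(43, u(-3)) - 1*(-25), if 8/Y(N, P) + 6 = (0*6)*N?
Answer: 71/3 ≈ 23.667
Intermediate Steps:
u(y) = 7 + y (u(y) = 2 + (y - 1*(-5)) = 2 + (y + 5) = 2 + (5 + y) = 7 + y)
Y(N, P) = -4/3 (Y(N, P) = 8/(-6 + (0*6)*N) = 8/(-6 + 0*N) = 8/(-6 + 0) = 8/(-6) = 8*(-⅙) = -4/3)
Y(43, u(-3)) - 1*(-25) = -4/3 - 1*(-25) = -4/3 + 25 = 71/3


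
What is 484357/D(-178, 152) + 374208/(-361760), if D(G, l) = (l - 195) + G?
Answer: -322249427/146965 ≈ -2192.7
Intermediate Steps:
D(G, l) = -195 + G + l (D(G, l) = (-195 + l) + G = -195 + G + l)
484357/D(-178, 152) + 374208/(-361760) = 484357/(-195 - 178 + 152) + 374208/(-361760) = 484357/(-221) + 374208*(-1/361760) = 484357*(-1/221) - 11694/11305 = -484357/221 - 11694/11305 = -322249427/146965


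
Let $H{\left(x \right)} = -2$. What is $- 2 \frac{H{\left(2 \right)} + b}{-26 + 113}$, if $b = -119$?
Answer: $\frac{242}{87} \approx 2.7816$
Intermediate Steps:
$- 2 \frac{H{\left(2 \right)} + b}{-26 + 113} = - 2 \frac{-2 - 119}{-26 + 113} = - 2 \left(- \frac{121}{87}\right) = - 2 \left(\left(-121\right) \frac{1}{87}\right) = \left(-2\right) \left(- \frac{121}{87}\right) = \frac{242}{87}$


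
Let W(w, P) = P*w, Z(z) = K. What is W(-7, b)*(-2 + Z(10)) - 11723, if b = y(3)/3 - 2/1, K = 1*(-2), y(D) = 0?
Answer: -11779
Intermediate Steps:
K = -2
Z(z) = -2
b = -2 (b = 0/3 - 2/1 = 0*(⅓) - 2*1 = 0 - 2 = -2)
W(-7, b)*(-2 + Z(10)) - 11723 = (-2*(-7))*(-2 - 2) - 11723 = 14*(-4) - 11723 = -56 - 11723 = -11779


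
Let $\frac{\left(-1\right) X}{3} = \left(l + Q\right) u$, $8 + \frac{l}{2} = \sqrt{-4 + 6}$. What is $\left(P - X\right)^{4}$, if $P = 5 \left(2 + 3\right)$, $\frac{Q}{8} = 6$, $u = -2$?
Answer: $826071457 + 225866832 \sqrt{2} \approx 1.1455 \cdot 10^{9}$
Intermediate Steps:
$Q = 48$ ($Q = 8 \cdot 6 = 48$)
$P = 25$ ($P = 5 \cdot 5 = 25$)
$l = -16 + 2 \sqrt{2}$ ($l = -16 + 2 \sqrt{-4 + 6} = -16 + 2 \sqrt{2} \approx -13.172$)
$X = 192 + 12 \sqrt{2}$ ($X = - 3 \left(\left(-16 + 2 \sqrt{2}\right) + 48\right) \left(-2\right) = - 3 \left(32 + 2 \sqrt{2}\right) \left(-2\right) = - 3 \left(-64 - 4 \sqrt{2}\right) = 192 + 12 \sqrt{2} \approx 208.97$)
$\left(P - X\right)^{4} = \left(25 - \left(192 + 12 \sqrt{2}\right)\right)^{4} = \left(-167 - 12 \sqrt{2}\right)^{4}$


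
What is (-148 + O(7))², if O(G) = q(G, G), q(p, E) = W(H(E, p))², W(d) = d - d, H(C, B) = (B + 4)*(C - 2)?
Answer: 21904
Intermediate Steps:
H(C, B) = (-2 + C)*(4 + B) (H(C, B) = (4 + B)*(-2 + C) = (-2 + C)*(4 + B))
W(d) = 0
q(p, E) = 0 (q(p, E) = 0² = 0)
O(G) = 0
(-148 + O(7))² = (-148 + 0)² = (-148)² = 21904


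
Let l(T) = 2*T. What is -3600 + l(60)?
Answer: -3480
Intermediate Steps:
-3600 + l(60) = -3600 + 2*60 = -3600 + 120 = -3480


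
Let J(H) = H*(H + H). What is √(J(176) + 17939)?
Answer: √79891 ≈ 282.65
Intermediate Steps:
J(H) = 2*H² (J(H) = H*(2*H) = 2*H²)
√(J(176) + 17939) = √(2*176² + 17939) = √(2*30976 + 17939) = √(61952 + 17939) = √79891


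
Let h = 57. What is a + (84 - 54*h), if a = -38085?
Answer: -41079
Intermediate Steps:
a + (84 - 54*h) = -38085 + (84 - 54*57) = -38085 + (84 - 3078) = -38085 - 2994 = -41079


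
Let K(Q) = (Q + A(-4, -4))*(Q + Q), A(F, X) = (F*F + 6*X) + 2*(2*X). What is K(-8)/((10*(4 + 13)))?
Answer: 256/85 ≈ 3.0118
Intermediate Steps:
A(F, X) = F² + 10*X (A(F, X) = (F² + 6*X) + 4*X = F² + 10*X)
K(Q) = 2*Q*(-24 + Q) (K(Q) = (Q + ((-4)² + 10*(-4)))*(Q + Q) = (Q + (16 - 40))*(2*Q) = (Q - 24)*(2*Q) = (-24 + Q)*(2*Q) = 2*Q*(-24 + Q))
K(-8)/((10*(4 + 13))) = (2*(-8)*(-24 - 8))/((10*(4 + 13))) = (2*(-8)*(-32))/((10*17)) = 512/170 = 512*(1/170) = 256/85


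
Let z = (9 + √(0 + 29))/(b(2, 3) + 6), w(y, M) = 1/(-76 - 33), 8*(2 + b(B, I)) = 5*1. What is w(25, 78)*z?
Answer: -72/4033 - 8*√29/4033 ≈ -0.028535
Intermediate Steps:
b(B, I) = -11/8 (b(B, I) = -2 + (5*1)/8 = -2 + (⅛)*5 = -2 + 5/8 = -11/8)
w(y, M) = -1/109 (w(y, M) = 1/(-109) = -1/109)
z = 72/37 + 8*√29/37 (z = (9 + √(0 + 29))/(-11/8 + 6) = (9 + √29)/(37/8) = (9 + √29)*(8/37) = 72/37 + 8*√29/37 ≈ 3.1103)
w(25, 78)*z = -(72/37 + 8*√29/37)/109 = -72/4033 - 8*√29/4033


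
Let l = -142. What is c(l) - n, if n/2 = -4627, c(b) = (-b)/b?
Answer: 9253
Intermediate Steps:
c(b) = -1
n = -9254 (n = 2*(-4627) = -9254)
c(l) - n = -1 - 1*(-9254) = -1 + 9254 = 9253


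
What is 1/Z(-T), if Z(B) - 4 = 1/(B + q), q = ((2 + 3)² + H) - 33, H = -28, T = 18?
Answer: 54/215 ≈ 0.25116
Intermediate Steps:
q = -36 (q = ((2 + 3)² - 28) - 33 = (5² - 28) - 33 = (25 - 28) - 33 = -3 - 33 = -36)
Z(B) = 4 + 1/(-36 + B) (Z(B) = 4 + 1/(B - 36) = 4 + 1/(-36 + B))
1/Z(-T) = 1/((-143 + 4*(-1*18))/(-36 - 1*18)) = 1/((-143 + 4*(-18))/(-36 - 18)) = 1/((-143 - 72)/(-54)) = 1/(-1/54*(-215)) = 1/(215/54) = 54/215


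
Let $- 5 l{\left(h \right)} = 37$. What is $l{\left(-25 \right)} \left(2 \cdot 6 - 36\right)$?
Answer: $\frac{888}{5} \approx 177.6$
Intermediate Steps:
$l{\left(h \right)} = - \frac{37}{5}$ ($l{\left(h \right)} = \left(- \frac{1}{5}\right) 37 = - \frac{37}{5}$)
$l{\left(-25 \right)} \left(2 \cdot 6 - 36\right) = - \frac{37 \left(2 \cdot 6 - 36\right)}{5} = - \frac{37 \left(12 - 36\right)}{5} = \left(- \frac{37}{5}\right) \left(-24\right) = \frac{888}{5}$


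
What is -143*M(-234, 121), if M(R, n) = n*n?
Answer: -2093663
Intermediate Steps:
M(R, n) = n²
-143*M(-234, 121) = -143*121² = -143*14641 = -2093663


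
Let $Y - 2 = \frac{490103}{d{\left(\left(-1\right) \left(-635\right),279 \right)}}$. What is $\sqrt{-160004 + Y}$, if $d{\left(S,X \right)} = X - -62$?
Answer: $\frac{i \sqrt{18438067439}}{341} \approx 398.2 i$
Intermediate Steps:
$d{\left(S,X \right)} = 62 + X$ ($d{\left(S,X \right)} = X + 62 = 62 + X$)
$Y = \frac{490785}{341}$ ($Y = 2 + \frac{490103}{62 + 279} = 2 + \frac{490103}{341} = \frac{490785}{341} \approx 1439.3$)
$\sqrt{-160004 + Y} = \sqrt{-160004 + \frac{490785}{341}} = \sqrt{- \frac{54070579}{341}} = \frac{i \sqrt{18438067439}}{341}$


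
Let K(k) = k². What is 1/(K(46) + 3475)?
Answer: 1/5591 ≈ 0.00017886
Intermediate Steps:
1/(K(46) + 3475) = 1/(46² + 3475) = 1/(2116 + 3475) = 1/5591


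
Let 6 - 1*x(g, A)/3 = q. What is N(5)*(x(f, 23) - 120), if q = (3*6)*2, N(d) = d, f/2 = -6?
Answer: -1050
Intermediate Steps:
f = -12 (f = 2*(-6) = -12)
q = 36 (q = 18*2 = 36)
x(g, A) = -90 (x(g, A) = 18 - 3*36 = 18 - 108 = -90)
N(5)*(x(f, 23) - 120) = 5*(-90 - 120) = 5*(-210) = -1050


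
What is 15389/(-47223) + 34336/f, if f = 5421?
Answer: 46606823/7757451 ≈ 6.0080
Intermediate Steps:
15389/(-47223) + 34336/f = 15389/(-47223) + 34336/5421 = 15389*(-1/47223) + 34336*(1/5421) = -1399/4293 + 34336/5421 = 46606823/7757451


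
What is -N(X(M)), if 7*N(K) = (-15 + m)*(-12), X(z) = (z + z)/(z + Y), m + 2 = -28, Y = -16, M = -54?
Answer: -540/7 ≈ -77.143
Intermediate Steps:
m = -30 (m = -2 - 28 = -30)
X(z) = 2*z/(-16 + z) (X(z) = (z + z)/(z - 16) = (2*z)/(-16 + z) = 2*z/(-16 + z))
N(K) = 540/7 (N(K) = ((-15 - 30)*(-12))/7 = (-45*(-12))/7 = (1/7)*540 = 540/7)
-N(X(M)) = -1*540/7 = -540/7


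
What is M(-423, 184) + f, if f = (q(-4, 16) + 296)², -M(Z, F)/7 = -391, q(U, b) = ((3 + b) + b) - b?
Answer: 101962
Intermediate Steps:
q(U, b) = 3 + b (q(U, b) = (3 + 2*b) - b = 3 + b)
M(Z, F) = 2737 (M(Z, F) = -7*(-391) = 2737)
f = 99225 (f = ((3 + 16) + 296)² = (19 + 296)² = 315² = 99225)
M(-423, 184) + f = 2737 + 99225 = 101962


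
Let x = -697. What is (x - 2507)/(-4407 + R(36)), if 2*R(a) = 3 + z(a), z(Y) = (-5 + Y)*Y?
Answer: 712/855 ≈ 0.83275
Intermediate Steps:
z(Y) = Y*(-5 + Y)
R(a) = 3/2 + a*(-5 + a)/2 (R(a) = (3 + a*(-5 + a))/2 = 3/2 + a*(-5 + a)/2)
(x - 2507)/(-4407 + R(36)) = (-697 - 2507)/(-4407 + (3/2 + (1/2)*36*(-5 + 36))) = -3204/(-4407 + (3/2 + (1/2)*36*31)) = -3204/(-4407 + (3/2 + 558)) = -3204/(-4407 + 1119/2) = -3204/(-7695/2) = -3204*(-2/7695) = 712/855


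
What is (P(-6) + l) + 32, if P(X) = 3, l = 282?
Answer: 317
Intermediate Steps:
(P(-6) + l) + 32 = (3 + 282) + 32 = 285 + 32 = 317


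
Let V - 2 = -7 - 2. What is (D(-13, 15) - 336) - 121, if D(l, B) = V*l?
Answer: -366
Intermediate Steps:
V = -7 (V = 2 + (-7 - 2) = 2 - 9 = -7)
D(l, B) = -7*l
(D(-13, 15) - 336) - 121 = (-7*(-13) - 336) - 121 = (91 - 336) - 121 = -245 - 121 = -366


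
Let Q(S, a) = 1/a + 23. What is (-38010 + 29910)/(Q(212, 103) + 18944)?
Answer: -417150/976801 ≈ -0.42706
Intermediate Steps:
Q(S, a) = 23 + 1/a
(-38010 + 29910)/(Q(212, 103) + 18944) = (-38010 + 29910)/((23 + 1/103) + 18944) = -8100/((23 + 1/103) + 18944) = -8100/(2370/103 + 18944) = -8100/1953602/103 = -8100*103/1953602 = -417150/976801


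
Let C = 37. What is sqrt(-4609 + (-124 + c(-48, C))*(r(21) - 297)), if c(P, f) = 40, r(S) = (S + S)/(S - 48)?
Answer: sqrt(184227)/3 ≈ 143.07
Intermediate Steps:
r(S) = 2*S/(-48 + S) (r(S) = (2*S)/(-48 + S) = 2*S/(-48 + S))
sqrt(-4609 + (-124 + c(-48, C))*(r(21) - 297)) = sqrt(-4609 + (-124 + 40)*(2*21/(-48 + 21) - 297)) = sqrt(-4609 - 84*(2*21/(-27) - 297)) = sqrt(-4609 - 84*(2*21*(-1/27) - 297)) = sqrt(-4609 - 84*(-14/9 - 297)) = sqrt(-4609 - 84*(-2687/9)) = sqrt(-4609 + 75236/3) = sqrt(61409/3) = sqrt(184227)/3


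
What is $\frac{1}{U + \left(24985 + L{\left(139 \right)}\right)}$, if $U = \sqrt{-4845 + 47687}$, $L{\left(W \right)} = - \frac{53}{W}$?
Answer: $\frac{241363909}{6029971360381} - \frac{19321 \sqrt{42842}}{12059942720762} \approx 3.9696 \cdot 10^{-5}$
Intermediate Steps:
$U = \sqrt{42842} \approx 206.98$
$\frac{1}{U + \left(24985 + L{\left(139 \right)}\right)} = \frac{1}{\sqrt{42842} + \left(24985 - \frac{53}{139}\right)} = \frac{1}{\sqrt{42842} + \frac{3472862}{139}} = \frac{1}{\frac{3472862}{139} + \sqrt{42842}}$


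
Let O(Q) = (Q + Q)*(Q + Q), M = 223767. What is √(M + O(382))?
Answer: √807463 ≈ 898.59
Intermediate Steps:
O(Q) = 4*Q² (O(Q) = (2*Q)*(2*Q) = 4*Q²)
√(M + O(382)) = √(223767 + 4*382²) = √(223767 + 4*145924) = √(223767 + 583696) = √807463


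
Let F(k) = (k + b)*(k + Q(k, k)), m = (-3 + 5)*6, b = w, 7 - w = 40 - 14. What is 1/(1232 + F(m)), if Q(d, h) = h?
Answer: 1/1064 ≈ 0.00093985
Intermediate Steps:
w = -19 (w = 7 - (40 - 14) = 7 - 1*26 = 7 - 26 = -19)
b = -19
m = 12 (m = 2*6 = 12)
F(k) = 2*k*(-19 + k) (F(k) = (k - 19)*(k + k) = (-19 + k)*(2*k) = 2*k*(-19 + k))
1/(1232 + F(m)) = 1/(1232 + 2*12*(-19 + 12)) = 1/(1232 + 2*12*(-7)) = 1/(1232 - 168) = 1/1064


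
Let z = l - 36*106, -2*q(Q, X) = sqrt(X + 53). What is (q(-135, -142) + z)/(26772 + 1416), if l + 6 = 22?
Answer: -950/7047 - I*sqrt(89)/56376 ≈ -0.13481 - 0.00016734*I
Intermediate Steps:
l = 16 (l = -6 + 22 = 16)
q(Q, X) = -sqrt(53 + X)/2 (q(Q, X) = -sqrt(X + 53)/2 = -sqrt(53 + X)/2)
z = -3800 (z = 16 - 36*106 = 16 - 3816 = -3800)
(q(-135, -142) + z)/(26772 + 1416) = (-sqrt(53 - 142)/2 - 3800)/(26772 + 1416) = (-I*sqrt(89)/2 - 3800)/28188 = (-I*sqrt(89)/2 - 3800)*(1/28188) = (-3800 - I*sqrt(89)/2)*(1/28188) = -950/7047 - I*sqrt(89)/56376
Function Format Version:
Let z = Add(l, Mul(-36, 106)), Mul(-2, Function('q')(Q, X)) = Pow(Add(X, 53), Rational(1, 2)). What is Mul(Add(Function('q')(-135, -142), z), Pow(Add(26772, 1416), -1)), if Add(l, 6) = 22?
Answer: Add(Rational(-950, 7047), Mul(Rational(-1, 56376), I, Pow(89, Rational(1, 2)))) ≈ Add(-0.13481, Mul(-0.00016734, I))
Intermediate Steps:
l = 16 (l = Add(-6, 22) = 16)
Function('q')(Q, X) = Mul(Rational(-1, 2), Pow(Add(53, X), Rational(1, 2))) (Function('q')(Q, X) = Mul(Rational(-1, 2), Pow(Add(X, 53), Rational(1, 2))) = Mul(Rational(-1, 2), Pow(Add(53, X), Rational(1, 2))))
z = -3800 (z = Add(16, Mul(-36, 106)) = Add(16, -3816) = -3800)
Mul(Add(Function('q')(-135, -142), z), Pow(Add(26772, 1416), -1)) = Mul(Add(Mul(Rational(-1, 2), Pow(Add(53, -142), Rational(1, 2))), -3800), Pow(Add(26772, 1416), -1)) = Mul(Add(Mul(Rational(-1, 2), Pow(-89, Rational(1, 2))), -3800), Pow(28188, -1)) = Mul(Add(Mul(Rational(-1, 2), Mul(I, Pow(89, Rational(1, 2)))), -3800), Rational(1, 28188)) = Mul(Add(Mul(Rational(-1, 2), I, Pow(89, Rational(1, 2))), -3800), Rational(1, 28188)) = Mul(Add(-3800, Mul(Rational(-1, 2), I, Pow(89, Rational(1, 2)))), Rational(1, 28188)) = Add(Rational(-950, 7047), Mul(Rational(-1, 56376), I, Pow(89, Rational(1, 2))))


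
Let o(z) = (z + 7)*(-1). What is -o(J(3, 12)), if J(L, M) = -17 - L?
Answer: -13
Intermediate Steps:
o(z) = -7 - z (o(z) = (7 + z)*(-1) = -7 - z)
-o(J(3, 12)) = -(-7 - (-17 - 1*3)) = -(-7 - (-17 - 3)) = -(-7 - 1*(-20)) = -(-7 + 20) = -1*13 = -13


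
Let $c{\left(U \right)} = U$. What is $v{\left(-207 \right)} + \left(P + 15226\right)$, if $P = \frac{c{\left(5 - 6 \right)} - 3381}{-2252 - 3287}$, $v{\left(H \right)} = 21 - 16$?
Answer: $\frac{84367891}{5539} \approx 15232.0$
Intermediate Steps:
$v{\left(H \right)} = 5$ ($v{\left(H \right)} = 21 - 16 = 5$)
$P = \frac{3382}{5539}$ ($P = \frac{\left(5 - 6\right) - 3381}{-2252 - 3287} = \frac{\left(5 - 6\right) - 3381}{-5539} = \left(-1 - 3381\right) \left(- \frac{1}{5539}\right) = \left(-3382\right) \left(- \frac{1}{5539}\right) = \frac{3382}{5539} \approx 0.61058$)
$v{\left(-207 \right)} + \left(P + 15226\right) = 5 + \left(\frac{3382}{5539} + 15226\right) = 5 + \frac{84340196}{5539} = \frac{84367891}{5539}$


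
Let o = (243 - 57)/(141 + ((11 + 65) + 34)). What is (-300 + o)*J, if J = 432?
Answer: -32449248/251 ≈ -1.2928e+5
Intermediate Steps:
o = 186/251 (o = 186/(141 + (76 + 34)) = 186/(141 + 110) = 186/251 ≈ 0.74104)
(-300 + o)*J = (-300 + 186/251)*432 = -75114/251*432 = -32449248/251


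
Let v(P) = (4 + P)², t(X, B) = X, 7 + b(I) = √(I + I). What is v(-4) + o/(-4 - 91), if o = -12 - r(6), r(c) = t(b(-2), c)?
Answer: 1/19 + 2*I/95 ≈ 0.052632 + 0.021053*I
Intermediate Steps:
b(I) = -7 + √2*√I (b(I) = -7 + √(I + I) = -7 + √(2*I) = -7 + √2*√I)
r(c) = -7 + 2*I (r(c) = -7 + √2*√(-2) = -7 + √2*(I*√2) = -7 + 2*I)
o = -5 - 2*I (o = -12 - (-7 + 2*I) = -12 + (7 - 2*I) = -5 - 2*I ≈ -5.0 - 2.0*I)
v(-4) + o/(-4 - 91) = (4 - 4)² + (-5 - 2*I)/(-4 - 91) = 0² + (-5 - 2*I)/(-95) = 0 + (-5 - 2*I)*(-1/95) = 0 + (1/19 + 2*I/95) = 1/19 + 2*I/95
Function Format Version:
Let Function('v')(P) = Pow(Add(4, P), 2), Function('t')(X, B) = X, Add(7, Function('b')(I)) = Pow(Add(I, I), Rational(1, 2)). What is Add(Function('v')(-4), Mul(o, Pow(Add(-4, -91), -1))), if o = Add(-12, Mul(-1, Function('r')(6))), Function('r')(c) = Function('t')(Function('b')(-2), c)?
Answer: Add(Rational(1, 19), Mul(Rational(2, 95), I)) ≈ Add(0.052632, Mul(0.021053, I))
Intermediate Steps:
Function('b')(I) = Add(-7, Mul(Pow(2, Rational(1, 2)), Pow(I, Rational(1, 2)))) (Function('b')(I) = Add(-7, Pow(Add(I, I), Rational(1, 2))) = Add(-7, Pow(Mul(2, I), Rational(1, 2))) = Add(-7, Mul(Pow(2, Rational(1, 2)), Pow(I, Rational(1, 2)))))
Function('r')(c) = Add(-7, Mul(2, I)) (Function('r')(c) = Add(-7, Mul(Pow(2, Rational(1, 2)), Pow(-2, Rational(1, 2)))) = Add(-7, Mul(Pow(2, Rational(1, 2)), Mul(I, Pow(2, Rational(1, 2))))) = Add(-7, Mul(2, I)))
o = Add(-5, Mul(-2, I)) (o = Add(-12, Mul(-1, Add(-7, Mul(2, I)))) = Add(-12, Add(7, Mul(-2, I))) = Add(-5, Mul(-2, I)) ≈ Add(-5.0000, Mul(-2.0000, I)))
Add(Function('v')(-4), Mul(o, Pow(Add(-4, -91), -1))) = Add(Pow(Add(4, -4), 2), Mul(Add(-5, Mul(-2, I)), Pow(Add(-4, -91), -1))) = Add(Pow(0, 2), Mul(Add(-5, Mul(-2, I)), Pow(-95, -1))) = Add(0, Mul(Add(-5, Mul(-2, I)), Rational(-1, 95))) = Add(0, Add(Rational(1, 19), Mul(Rational(2, 95), I))) = Add(Rational(1, 19), Mul(Rational(2, 95), I))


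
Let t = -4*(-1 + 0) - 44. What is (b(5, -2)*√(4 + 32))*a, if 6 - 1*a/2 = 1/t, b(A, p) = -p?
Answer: 723/5 ≈ 144.60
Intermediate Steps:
t = -40 (t = -4*(-1) - 44 = 4 - 44 = -40)
a = 241/20 (a = 12 - 2/(-40) = 12 - 2*(-1/40) = 12 + 1/20 = 241/20 ≈ 12.050)
(b(5, -2)*√(4 + 32))*a = ((-1*(-2))*√(4 + 32))*(241/20) = (2*√36)*(241/20) = (2*6)*(241/20) = 12*(241/20) = 723/5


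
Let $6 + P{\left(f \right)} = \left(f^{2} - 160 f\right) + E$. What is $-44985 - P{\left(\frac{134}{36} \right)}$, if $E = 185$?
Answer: $- \frac{14444665}{324} \approx -44582.0$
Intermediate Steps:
$P{\left(f \right)} = 179 + f^{2} - 160 f$ ($P{\left(f \right)} = -6 + \left(\left(f^{2} - 160 f\right) + 185\right) = -6 + \left(185 + f^{2} - 160 f\right) = 179 + f^{2} - 160 f$)
$-44985 - P{\left(\frac{134}{36} \right)} = -44985 - \left(179 + \left(\frac{134}{36}\right)^{2} - 160 \cdot \frac{134}{36}\right) = -44985 - \left(179 + \left(134 \cdot \frac{1}{36}\right)^{2} - 160 \cdot 134 \cdot \frac{1}{36}\right) = -44985 - \left(179 + \left(\frac{67}{18}\right)^{2} - \frac{5360}{9}\right) = -44985 - \left(179 + \frac{4489}{324} - \frac{5360}{9}\right) = -44985 - - \frac{130475}{324} = -44985 + \frac{130475}{324} = - \frac{14444665}{324}$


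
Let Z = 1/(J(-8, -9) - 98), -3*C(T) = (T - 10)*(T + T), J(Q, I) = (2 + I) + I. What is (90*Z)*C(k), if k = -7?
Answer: 1190/19 ≈ 62.632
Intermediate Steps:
J(Q, I) = 2 + 2*I
C(T) = -2*T*(-10 + T)/3 (C(T) = -(T - 10)*(T + T)/3 = -(-10 + T)*2*T/3 = -2*T*(-10 + T)/3)
Z = -1/114 (Z = 1/((2 + 2*(-9)) - 98) = 1/((2 - 18) - 98) = 1/(-16 - 98) = 1/(-114) = -1/114 ≈ -0.0087719)
(90*Z)*C(k) = (90*(-1/114))*((2/3)*(-7)*(10 - 1*(-7))) = -10*(-7)*(10 + 7)/19 = -10*(-7)*17/19 = -15/19*(-238/3) = 1190/19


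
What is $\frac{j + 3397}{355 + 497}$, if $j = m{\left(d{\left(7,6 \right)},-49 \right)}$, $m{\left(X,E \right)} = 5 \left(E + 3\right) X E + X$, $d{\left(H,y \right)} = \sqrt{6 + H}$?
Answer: $\frac{3397}{852} + \frac{3757 \sqrt{13}}{284} \approx 51.684$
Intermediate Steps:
$m{\left(X,E \right)} = X + E X \left(15 + 5 E\right)$ ($m{\left(X,E \right)} = 5 \left(3 + E\right) X E + X = \left(15 + 5 E\right) X E + X = X \left(15 + 5 E\right) E + X = E X \left(15 + 5 E\right) + X = X + E X \left(15 + 5 E\right)$)
$j = 11271 \sqrt{13}$ ($j = \sqrt{6 + 7} \left(1 + 5 \left(-49\right)^{2} + 15 \left(-49\right)\right) = \sqrt{13} \left(1 + 5 \cdot 2401 - 735\right) = \sqrt{13} \left(1 + 12005 - 735\right) = \sqrt{13} \cdot 11271 = 11271 \sqrt{13} \approx 40638.0$)
$\frac{j + 3397}{355 + 497} = \frac{11271 \sqrt{13} + 3397}{355 + 497} = \frac{3397 + 11271 \sqrt{13}}{852} = \left(3397 + 11271 \sqrt{13}\right) \frac{1}{852} = \frac{3397}{852} + \frac{3757 \sqrt{13}}{284}$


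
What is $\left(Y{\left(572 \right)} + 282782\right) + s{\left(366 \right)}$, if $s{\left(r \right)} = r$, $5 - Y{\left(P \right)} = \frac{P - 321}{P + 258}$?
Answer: $\frac{235016739}{830} \approx 2.8315 \cdot 10^{5}$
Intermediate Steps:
$Y{\left(P \right)} = 5 - \frac{-321 + P}{258 + P}$ ($Y{\left(P \right)} = 5 - \frac{P - 321}{P + 258} = 5 - \frac{-321 + P}{258 + P}$)
$\left(Y{\left(572 \right)} + 282782\right) + s{\left(366 \right)} = \left(\frac{1611 + 4 \cdot 572}{258 + 572} + 282782\right) + 366 = \left(\frac{1611 + 2288}{830} + 282782\right) + 366 = \left(\frac{1}{830} \cdot 3899 + 282782\right) + 366 = \left(\frac{3899}{830} + 282782\right) + 366 = \frac{234712959}{830} + 366 = \frac{235016739}{830}$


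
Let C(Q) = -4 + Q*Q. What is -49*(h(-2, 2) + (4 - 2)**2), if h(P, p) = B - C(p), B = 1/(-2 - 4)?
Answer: -1127/6 ≈ -187.83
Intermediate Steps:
B = -1/6 (B = 1/(-6) = -1/6 ≈ -0.16667)
C(Q) = -4 + Q**2
h(P, p) = 23/6 - p**2 (h(P, p) = -1/6 - (-4 + p**2) = -1/6 + (4 - p**2) = 23/6 - p**2)
-49*(h(-2, 2) + (4 - 2)**2) = -49*((23/6 - 1*2**2) + (4 - 2)**2) = -49*((23/6 - 1*4) + 2**2) = -49*((23/6 - 4) + 4) = -49*(-1/6 + 4) = -49*23/6 = -1127/6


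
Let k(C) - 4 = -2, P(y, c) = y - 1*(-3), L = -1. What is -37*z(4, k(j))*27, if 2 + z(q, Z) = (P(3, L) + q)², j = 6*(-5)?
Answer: -97902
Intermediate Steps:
j = -30
P(y, c) = 3 + y (P(y, c) = y + 3 = 3 + y)
k(C) = 2 (k(C) = 4 - 2 = 2)
z(q, Z) = -2 + (6 + q)² (z(q, Z) = -2 + ((3 + 3) + q)² = -2 + (6 + q)²)
-37*z(4, k(j))*27 = -37*(-2 + (6 + 4)²)*27 = -37*(-2 + 10²)*27 = -37*(-2 + 100)*27 = -37*98*27 = -3626*27 = -97902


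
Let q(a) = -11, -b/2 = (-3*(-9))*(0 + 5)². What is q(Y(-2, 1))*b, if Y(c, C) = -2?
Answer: 14850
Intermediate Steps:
b = -1350 (b = -2*(-3*(-9))*(0 + 5)² = -54*5² = -54*25 = -2*675 = -1350)
q(Y(-2, 1))*b = -11*(-1350) = 14850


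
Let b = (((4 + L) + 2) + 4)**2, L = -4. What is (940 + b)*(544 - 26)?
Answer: 505568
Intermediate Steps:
b = 36 (b = (((4 - 4) + 2) + 4)**2 = ((0 + 2) + 4)**2 = (2 + 4)**2 = 6**2 = 36)
(940 + b)*(544 - 26) = (940 + 36)*(544 - 26) = 976*518 = 505568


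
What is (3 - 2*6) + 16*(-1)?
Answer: -25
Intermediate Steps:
(3 - 2*6) + 16*(-1) = (3 - 12) - 16 = -9 - 16 = -25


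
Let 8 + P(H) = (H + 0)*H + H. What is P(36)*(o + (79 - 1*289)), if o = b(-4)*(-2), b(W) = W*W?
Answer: -320408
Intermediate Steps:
P(H) = -8 + H + H² (P(H) = -8 + ((H + 0)*H + H) = -8 + (H*H + H) = -8 + (H² + H) = -8 + (H + H²) = -8 + H + H²)
b(W) = W²
o = -32 (o = (-4)²*(-2) = 16*(-2) = -32)
P(36)*(o + (79 - 1*289)) = (-8 + 36 + 36²)*(-32 + (79 - 1*289)) = (-8 + 36 + 1296)*(-32 + (79 - 289)) = 1324*(-32 - 210) = 1324*(-242) = -320408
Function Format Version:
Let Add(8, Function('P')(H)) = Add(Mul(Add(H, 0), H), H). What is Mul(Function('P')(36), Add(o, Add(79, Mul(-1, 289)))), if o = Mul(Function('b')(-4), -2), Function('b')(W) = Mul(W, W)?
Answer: -320408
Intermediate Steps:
Function('P')(H) = Add(-8, H, Pow(H, 2)) (Function('P')(H) = Add(-8, Add(Mul(Add(H, 0), H), H)) = Add(-8, Add(Mul(H, H), H)) = Add(-8, Add(Pow(H, 2), H)) = Add(-8, Add(H, Pow(H, 2))) = Add(-8, H, Pow(H, 2)))
Function('b')(W) = Pow(W, 2)
o = -32 (o = Mul(Pow(-4, 2), -2) = Mul(16, -2) = -32)
Mul(Function('P')(36), Add(o, Add(79, Mul(-1, 289)))) = Mul(Add(-8, 36, Pow(36, 2)), Add(-32, Add(79, Mul(-1, 289)))) = Mul(Add(-8, 36, 1296), Add(-32, Add(79, -289))) = Mul(1324, Add(-32, -210)) = Mul(1324, -242) = -320408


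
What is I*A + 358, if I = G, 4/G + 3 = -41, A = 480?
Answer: 3458/11 ≈ 314.36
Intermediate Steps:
G = -1/11 (G = 4/(-3 - 41) = 4/(-44) = 4*(-1/44) = -1/11 ≈ -0.090909)
I = -1/11 ≈ -0.090909
I*A + 358 = -1/11*480 + 358 = -480/11 + 358 = 3458/11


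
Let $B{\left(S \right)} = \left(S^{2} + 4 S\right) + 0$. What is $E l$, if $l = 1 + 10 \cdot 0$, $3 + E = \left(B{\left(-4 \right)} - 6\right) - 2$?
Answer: $-11$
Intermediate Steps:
$B{\left(S \right)} = S^{2} + 4 S$
$E = -11$ ($E = -3 - \left(8 + 4 \left(4 - 4\right)\right) = -3 - 8 = -11$)
$l = 1$ ($l = 1 + 0 = 1$)
$E l = \left(-11\right) 1 = -11$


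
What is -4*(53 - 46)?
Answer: -28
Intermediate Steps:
-4*(53 - 46) = -4*7 = -28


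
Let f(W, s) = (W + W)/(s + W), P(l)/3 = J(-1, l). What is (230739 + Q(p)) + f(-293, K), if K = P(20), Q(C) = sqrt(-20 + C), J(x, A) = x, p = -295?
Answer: 34149665/148 + 3*I*sqrt(35) ≈ 2.3074e+5 + 17.748*I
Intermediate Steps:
P(l) = -3 (P(l) = 3*(-1) = -3)
K = -3
f(W, s) = 2*W/(W + s) (f(W, s) = (2*W)/(W + s) = 2*W/(W + s))
(230739 + Q(p)) + f(-293, K) = (230739 + sqrt(-20 - 295)) + 2*(-293)/(-293 - 3) = (230739 + sqrt(-315)) + 2*(-293)/(-296) = (230739 + 3*I*sqrt(35)) + 2*(-293)*(-1/296) = (230739 + 3*I*sqrt(35)) + 293/148 = 34149665/148 + 3*I*sqrt(35)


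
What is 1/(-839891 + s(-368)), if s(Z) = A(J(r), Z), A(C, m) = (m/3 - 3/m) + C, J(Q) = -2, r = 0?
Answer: -1104/927377287 ≈ -1.1905e-6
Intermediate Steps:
A(C, m) = C - 3/m + m/3 (A(C, m) = (m*(1/3) - 3/m) + C = (m/3 - 3/m) + C = (-3/m + m/3) + C = C - 3/m + m/3)
s(Z) = -2 - 3/Z + Z/3
1/(-839891 + s(-368)) = 1/(-839891 + (-2 - 3/(-368) + (1/3)*(-368))) = 1/(-839891 + (-2 - 3*(-1/368) - 368/3)) = 1/(-839891 + (-2 + 3/368 - 368/3)) = 1/(-839891 - 137623/1104) = 1/(-927377287/1104) = -1104/927377287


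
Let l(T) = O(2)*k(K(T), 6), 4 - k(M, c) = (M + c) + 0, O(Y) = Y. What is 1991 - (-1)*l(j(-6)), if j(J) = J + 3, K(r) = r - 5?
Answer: 2003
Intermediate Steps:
K(r) = -5 + r
k(M, c) = 4 - M - c (k(M, c) = 4 - ((M + c) + 0) = 4 - (M + c) = 4 + (-M - c) = 4 - M - c)
j(J) = 3 + J
l(T) = 6 - 2*T (l(T) = 2*(4 - (-5 + T) - 1*6) = 2*(4 + (5 - T) - 6) = 2*(3 - T) = 6 - 2*T)
1991 - (-1)*l(j(-6)) = 1991 - (-1)*(6 - 2*(3 - 6)) = 1991 - (-1)*(6 - 2*(-3)) = 1991 - (-1)*(6 + 6) = 1991 - (-1)*12 = 1991 - 1*(-12) = 1991 + 12 = 2003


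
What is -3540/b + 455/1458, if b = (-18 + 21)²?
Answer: -573025/1458 ≈ -393.02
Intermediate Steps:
b = 9 (b = 3² = 9)
-3540/b + 455/1458 = -3540/9 + 455/1458 = -3540*⅑ + 455*(1/1458) = -1180/3 + 455/1458 = -573025/1458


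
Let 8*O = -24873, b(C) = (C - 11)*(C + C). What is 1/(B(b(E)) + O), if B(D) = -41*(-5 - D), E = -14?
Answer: 8/206367 ≈ 3.8766e-5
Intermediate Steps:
b(C) = 2*C*(-11 + C) (b(C) = (-11 + C)*(2*C) = 2*C*(-11 + C))
B(D) = 205 + 41*D
O = -24873/8 (O = (⅛)*(-24873) = -24873/8 ≈ -3109.1)
1/(B(b(E)) + O) = 1/((205 + 41*(2*(-14)*(-11 - 14))) - 24873/8) = 1/((205 + 41*(2*(-14)*(-25))) - 24873/8) = 1/((205 + 41*700) - 24873/8) = 1/((205 + 28700) - 24873/8) = 1/(28905 - 24873/8) = 1/(206367/8) = 8/206367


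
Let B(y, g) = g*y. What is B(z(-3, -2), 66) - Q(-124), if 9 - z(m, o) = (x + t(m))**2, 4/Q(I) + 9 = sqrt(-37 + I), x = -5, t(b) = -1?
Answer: -215604/121 + 2*I*sqrt(161)/121 ≈ -1781.9 + 0.20973*I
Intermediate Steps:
Q(I) = 4/(-9 + sqrt(-37 + I))
z(m, o) = -27 (z(m, o) = 9 - (-5 - 1)**2 = 9 - 1*(-6)**2 = 9 - 1*36 = 9 - 36 = -27)
B(z(-3, -2), 66) - Q(-124) = 66*(-27) - 4/(-9 + sqrt(-37 - 124)) = -1782 - 4/(-9 + sqrt(-161)) = -1782 - 4/(-9 + I*sqrt(161))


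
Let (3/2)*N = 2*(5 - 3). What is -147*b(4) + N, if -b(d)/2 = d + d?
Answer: 7064/3 ≈ 2354.7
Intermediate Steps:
b(d) = -4*d (b(d) = -2*(d + d) = -4*d)
N = 8/3 (N = 2*(2*(5 - 3))/3 = 2*(2*2)/3 = (2/3)*4 = 8/3 ≈ 2.6667)
-147*b(4) + N = -(-588)*4 + 8/3 = -147*(-16) + 8/3 = 2352 + 8/3 = 7064/3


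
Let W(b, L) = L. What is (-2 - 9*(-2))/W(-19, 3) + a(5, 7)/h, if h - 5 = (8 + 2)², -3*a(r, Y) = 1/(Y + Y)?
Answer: 23519/4410 ≈ 5.3331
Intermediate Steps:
a(r, Y) = -1/(6*Y) (a(r, Y) = -1/(3*(Y + Y)) = -1/(2*Y)/3 = -1/(6*Y))
h = 105 (h = 5 + (8 + 2)² = 5 + 10² = 5 + 100 = 105)
(-2 - 9*(-2))/W(-19, 3) + a(5, 7)/h = (-2 - 9*(-2))/3 - ⅙/7/105 = (-2 + 18)*(⅓) - ⅙*⅐*(1/105) = 16*(⅓) - 1/42*1/105 = 16/3 - 1/4410 = 23519/4410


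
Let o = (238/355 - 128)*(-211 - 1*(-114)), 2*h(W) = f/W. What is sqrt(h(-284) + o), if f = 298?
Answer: sqrt(6225859005)/710 ≈ 111.13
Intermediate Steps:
h(W) = 149/W (h(W) = (298/W)/2 = 149/W)
o = 4384594/355 (o = (238*(1/355) - 128)*(-211 + 114) = (238/355 - 128)*(-97) = -45202/355*(-97) = 4384594/355 ≈ 12351.)
sqrt(h(-284) + o) = sqrt(149/(-284) + 4384594/355) = sqrt(149*(-1/284) + 4384594/355) = sqrt(-149/284 + 4384594/355) = sqrt(17537631/1420) = sqrt(6225859005)/710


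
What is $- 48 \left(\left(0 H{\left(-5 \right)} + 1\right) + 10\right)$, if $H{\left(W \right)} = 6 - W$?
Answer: $-528$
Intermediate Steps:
$- 48 \left(\left(0 H{\left(-5 \right)} + 1\right) + 10\right) = - 48 \left(\left(0 \left(6 - -5\right) + 1\right) + 10\right) = - 48 \left(\left(0 \left(6 + 5\right) + 1\right) + 10\right) = - 48 \left(\left(0 \cdot 11 + 1\right) + 10\right) = - 48 \left(\left(0 + 1\right) + 10\right) = - 48 \left(1 + 10\right) = \left(-48\right) 11 = -528$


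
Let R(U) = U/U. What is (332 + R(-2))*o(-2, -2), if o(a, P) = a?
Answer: -666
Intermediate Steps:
R(U) = 1
(332 + R(-2))*o(-2, -2) = (332 + 1)*(-2) = 333*(-2) = -666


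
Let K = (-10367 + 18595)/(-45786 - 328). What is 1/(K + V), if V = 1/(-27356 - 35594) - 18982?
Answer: -1451438150/27551457962657 ≈ -5.2681e-5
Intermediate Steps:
K = -4114/23057 (K = 8228/(-46114) = 8228*(-1/46114) = -4114/23057 ≈ -0.17843)
V = -1194916901/62950 (V = 1/(-62950) - 18982 = -1/62950 - 18982 = -1194916901/62950 ≈ -18982.)
1/(K + V) = 1/(-4114/23057 - 1194916901/62950) = 1/(-27551457962657/1451438150) = -1451438150/27551457962657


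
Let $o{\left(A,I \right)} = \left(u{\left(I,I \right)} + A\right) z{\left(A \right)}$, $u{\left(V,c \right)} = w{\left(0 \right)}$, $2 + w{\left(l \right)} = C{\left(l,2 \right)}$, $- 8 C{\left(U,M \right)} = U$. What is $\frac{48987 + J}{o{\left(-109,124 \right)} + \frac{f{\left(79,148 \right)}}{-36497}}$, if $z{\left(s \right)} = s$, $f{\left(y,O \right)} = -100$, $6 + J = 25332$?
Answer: $\frac{2712201561}{441577303} \approx 6.1421$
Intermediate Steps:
$C{\left(U,M \right)} = - \frac{U}{8}$
$J = 25326$ ($J = -6 + 25332 = 25326$)
$w{\left(l \right)} = -2 - \frac{l}{8}$
$u{\left(V,c \right)} = -2$ ($u{\left(V,c \right)} = -2 - 0 = -2 + 0 = -2$)
$o{\left(A,I \right)} = A \left(-2 + A\right)$ ($o{\left(A,I \right)} = \left(-2 + A\right) A = A \left(-2 + A\right)$)
$\frac{48987 + J}{o{\left(-109,124 \right)} + \frac{f{\left(79,148 \right)}}{-36497}} = \frac{48987 + 25326}{- 109 \left(-2 - 109\right) - \frac{100}{-36497}} = \frac{74313}{\left(-109\right) \left(-111\right) - - \frac{100}{36497}} = \frac{74313}{12099 + \frac{100}{36497}} = \frac{74313}{\frac{441577303}{36497}} = 74313 \cdot \frac{36497}{441577303} = \frac{2712201561}{441577303}$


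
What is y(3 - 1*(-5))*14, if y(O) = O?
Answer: 112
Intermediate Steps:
y(3 - 1*(-5))*14 = (3 - 1*(-5))*14 = (3 + 5)*14 = 8*14 = 112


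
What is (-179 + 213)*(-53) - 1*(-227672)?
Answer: 225870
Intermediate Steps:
(-179 + 213)*(-53) - 1*(-227672) = 34*(-53) + 227672 = -1802 + 227672 = 225870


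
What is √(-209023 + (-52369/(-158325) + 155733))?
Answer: I*√53432071217373/31665 ≈ 230.85*I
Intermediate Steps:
√(-209023 + (-52369/(-158325) + 155733)) = √(-209023 + (-52369*(-1/158325) + 155733)) = √(-209023 + (52369/158325 + 155733)) = √(-209023 + 24656479594/158325) = √(-8437086881/158325) = I*√53432071217373/31665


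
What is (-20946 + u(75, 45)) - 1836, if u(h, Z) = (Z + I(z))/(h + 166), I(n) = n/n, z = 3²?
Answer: -5490416/241 ≈ -22782.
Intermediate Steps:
z = 9
I(n) = 1
u(h, Z) = (1 + Z)/(166 + h) (u(h, Z) = (Z + 1)/(h + 166) = (1 + Z)/(166 + h))
(-20946 + u(75, 45)) - 1836 = (-20946 + (1 + 45)/(166 + 75)) - 1836 = (-20946 + 46/241) - 1836 = -5047940/241 - 1836 = -5490416/241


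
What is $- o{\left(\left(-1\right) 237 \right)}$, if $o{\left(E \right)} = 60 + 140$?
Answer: $-200$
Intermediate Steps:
$o{\left(E \right)} = 200$
$- o{\left(\left(-1\right) 237 \right)} = \left(-1\right) 200 = -200$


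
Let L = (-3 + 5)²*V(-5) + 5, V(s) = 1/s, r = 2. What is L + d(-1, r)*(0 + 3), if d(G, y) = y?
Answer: 51/5 ≈ 10.200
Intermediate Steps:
L = 21/5 (L = (-3 + 5)²/(-5) + 5 = 2²*(-⅕) + 5 = 4*(-⅕) + 5 = -⅘ + 5 = 21/5 ≈ 4.2000)
L + d(-1, r)*(0 + 3) = 21/5 + 2*(0 + 3) = 21/5 + 2*3 = 21/5 + 6 = 51/5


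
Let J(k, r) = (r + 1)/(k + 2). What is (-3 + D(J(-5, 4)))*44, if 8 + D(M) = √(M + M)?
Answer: -484 + 44*I*√30/3 ≈ -484.0 + 80.333*I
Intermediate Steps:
J(k, r) = (1 + r)/(2 + k)
D(M) = -8 + √2*√M (D(M) = -8 + √(M + M) = -8 + √(2*M) = -8 + √2*√M)
(-3 + D(J(-5, 4)))*44 = (-3 + (-8 + √2*√((1 + 4)/(2 - 5))))*44 = (-3 + (-8 + √2*√(5/(-3))))*44 = (-3 + (-8 + √2*√(-⅓*5)))*44 = (-3 + (-8 + √2*√(-5/3)))*44 = (-3 + (-8 + √2*(I*√15/3)))*44 = (-3 + (-8 + I*√30/3))*44 = (-11 + I*√30/3)*44 = -484 + 44*I*√30/3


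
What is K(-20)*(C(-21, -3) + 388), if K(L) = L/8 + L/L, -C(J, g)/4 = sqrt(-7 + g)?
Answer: -582 + 6*I*sqrt(10) ≈ -582.0 + 18.974*I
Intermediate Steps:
C(J, g) = -4*sqrt(-7 + g)
K(L) = 1 + L/8 (K(L) = L*(1/8) + 1 = L/8 + 1 = 1 + L/8)
K(-20)*(C(-21, -3) + 388) = (1 + (1/8)*(-20))*(-4*sqrt(-7 - 3) + 388) = (1 - 5/2)*(-4*I*sqrt(10) + 388) = -3*(-4*I*sqrt(10) + 388)/2 = -3*(388 - 4*I*sqrt(10))/2 = -582 + 6*I*sqrt(10)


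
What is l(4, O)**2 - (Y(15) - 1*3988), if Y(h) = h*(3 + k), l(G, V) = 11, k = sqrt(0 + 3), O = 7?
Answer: 4064 - 15*sqrt(3) ≈ 4038.0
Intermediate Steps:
k = sqrt(3) ≈ 1.7320
Y(h) = h*(3 + sqrt(3))
l(4, O)**2 - (Y(15) - 1*3988) = 11**2 - (15*(3 + sqrt(3)) - 1*3988) = 121 - ((45 + 15*sqrt(3)) - 3988) = 121 - (-3943 + 15*sqrt(3)) = 121 + (3943 - 15*sqrt(3)) = 4064 - 15*sqrt(3)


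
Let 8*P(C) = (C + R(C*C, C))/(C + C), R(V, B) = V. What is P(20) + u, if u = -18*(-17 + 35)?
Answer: -5163/16 ≈ -322.69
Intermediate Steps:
P(C) = (C + C²)/(16*C) (P(C) = ((C + C*C)/(C + C))/8 = ((C + C²)/((2*C)))/8 = ((C + C²)*(1/(2*C)))/8 = ((C + C²)/(2*C))/8 = (C + C²)/(16*C))
u = -324 (u = -18*18 = -324)
P(20) + u = (1/16 + (1/16)*20) - 324 = (1/16 + 5/4) - 324 = 21/16 - 324 = -5163/16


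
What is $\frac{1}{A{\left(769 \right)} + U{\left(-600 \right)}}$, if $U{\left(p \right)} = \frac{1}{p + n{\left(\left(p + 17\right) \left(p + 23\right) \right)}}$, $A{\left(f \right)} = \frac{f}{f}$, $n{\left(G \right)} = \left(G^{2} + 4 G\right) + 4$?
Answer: $\frac{113160249849}{113160249850} \approx 1.0$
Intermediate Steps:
$n{\left(G \right)} = 4 + G^{2} + 4 G$
$A{\left(f \right)} = 1$
$U{\left(p \right)} = \frac{1}{4 + p + \left(17 + p\right)^{2} \left(23 + p\right)^{2} + 4 \left(17 + p\right) \left(23 + p\right)}$ ($U{\left(p \right)} = \frac{1}{p + \left(4 + \left(\left(p + 17\right) \left(p + 23\right)\right)^{2} + 4 \left(p + 17\right) \left(p + 23\right)\right)} = \frac{1}{p + \left(4 + \left(\left(17 + p\right) \left(23 + p\right)\right)^{2} + 4 \left(17 + p\right) \left(23 + p\right)\right)} = \frac{1}{p + \left(4 + \left(17 + p\right)^{2} \left(23 + p\right)^{2} + 4 \left(17 + p\right) \left(23 + p\right)\right)} = \frac{1}{4 + p + \left(17 + p\right)^{2} \left(23 + p\right)^{2} + 4 \left(17 + p\right) \left(23 + p\right)}$)
$\frac{1}{A{\left(769 \right)} + U{\left(-600 \right)}} = \frac{1}{1 + \frac{1}{154449 + \left(-600\right)^{4} + 80 \left(-600\right)^{3} + 2386 \left(-600\right)^{2} + 31441 \left(-600\right)}} = \frac{1}{1 + \frac{1}{154449 + 129600000000 + 80 \left(-216000000\right) + 2386 \cdot 360000 - 18864600}} = \frac{1}{1 + \frac{1}{154449 + 129600000000 - 17280000000 + 858960000 - 18864600}} = \frac{1}{1 + \frac{1}{113160249849}} = \frac{1}{\frac{113160249850}{113160249849}} = \frac{113160249849}{113160249850}$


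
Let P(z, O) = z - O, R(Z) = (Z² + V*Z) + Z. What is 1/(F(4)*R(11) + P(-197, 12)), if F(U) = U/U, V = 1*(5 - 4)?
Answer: -1/66 ≈ -0.015152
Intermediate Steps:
V = 1 (V = 1*1 = 1)
F(U) = 1
R(Z) = Z² + 2*Z (R(Z) = (Z² + 1*Z) + Z = (Z² + Z) + Z = (Z + Z²) + Z = Z² + 2*Z)
1/(F(4)*R(11) + P(-197, 12)) = 1/(1*(11*(2 + 11)) + (-197 - 1*12)) = 1/(1*(11*13) + (-197 - 12)) = 1/(1*143 - 209) = 1/(143 - 209) = 1/(-66) = -1/66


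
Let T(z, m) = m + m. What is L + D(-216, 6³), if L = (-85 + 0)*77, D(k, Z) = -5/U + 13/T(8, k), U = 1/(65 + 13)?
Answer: -2995933/432 ≈ -6935.0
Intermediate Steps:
T(z, m) = 2*m
U = 1/78 ≈ 0.012821
D(k, Z) = -390 + 13/(2*k) (D(k, Z) = -5/1/78 + 13/((2*k)) = -5*78 + 13*(1/(2*k)) = -390 + 13/(2*k))
L = -6545 (L = -85*77 = -6545)
L + D(-216, 6³) = -6545 + (-390 + (13/2)/(-216)) = -6545 + (-390 + (13/2)*(-1/216)) = -6545 + (-390 - 13/432) = -6545 - 168493/432 = -2995933/432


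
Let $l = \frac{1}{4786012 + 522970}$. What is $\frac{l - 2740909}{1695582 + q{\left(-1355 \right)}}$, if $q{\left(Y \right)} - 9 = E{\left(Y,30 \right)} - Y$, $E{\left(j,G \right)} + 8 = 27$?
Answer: $- \frac{14551436544637}{9009156639630} \approx -1.6152$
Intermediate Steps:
$E{\left(j,G \right)} = 19$ ($E{\left(j,G \right)} = -8 + 27 = 19$)
$l = \frac{1}{5308982} \approx 1.8836 \cdot 10^{-7}$
$q{\left(Y \right)} = 28 - Y$ ($q{\left(Y \right)} = 9 - \left(-19 + Y\right) = 28 - Y$)
$\frac{l - 2740909}{1695582 + q{\left(-1355 \right)}} = \frac{\frac{1}{5308982} - 2740909}{1695582 + \left(28 - -1355\right)} = - \frac{14551436544637}{5308982 \left(1695582 + \left(28 + 1355\right)\right)} = - \frac{14551436544637}{5308982 \left(1695582 + 1383\right)} = - \frac{14551436544637}{5308982 \cdot 1696965} = \left(- \frac{14551436544637}{5308982}\right) \frac{1}{1696965} = - \frac{14551436544637}{9009156639630}$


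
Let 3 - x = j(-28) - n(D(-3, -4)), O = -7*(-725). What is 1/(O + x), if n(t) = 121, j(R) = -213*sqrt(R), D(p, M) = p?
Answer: 1733/9433311 - 142*I*sqrt(7)/9433311 ≈ 0.00018371 - 3.9827e-5*I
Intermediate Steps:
O = 5075
x = 124 + 426*I*sqrt(7) (x = 3 - (-426*I*sqrt(7) - 1*121) = 3 - (-426*I*sqrt(7) - 121) = 3 - (-121 - 426*I*sqrt(7)) = 3 + (121 + 426*I*sqrt(7)) = 124 + 426*I*sqrt(7) ≈ 124.0 + 1127.1*I)
1/(O + x) = 1/(5075 + (124 + 426*I*sqrt(7))) = 1/(5199 + 426*I*sqrt(7))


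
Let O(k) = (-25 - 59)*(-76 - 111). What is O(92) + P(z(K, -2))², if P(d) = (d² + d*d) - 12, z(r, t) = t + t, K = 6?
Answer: 16108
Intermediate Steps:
O(k) = 15708 (O(k) = -84*(-187) = 15708)
z(r, t) = 2*t
P(d) = -12 + 2*d² (P(d) = (d² + d²) - 12 = 2*d² - 12 = -12 + 2*d²)
O(92) + P(z(K, -2))² = 15708 + (-12 + 2*(2*(-2))²)² = 15708 + (-12 + 2*(-4)²)² = 15708 + (-12 + 2*16)² = 15708 + (-12 + 32)² = 15708 + 20² = 15708 + 400 = 16108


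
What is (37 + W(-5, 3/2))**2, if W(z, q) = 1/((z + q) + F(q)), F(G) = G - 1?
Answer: 12100/9 ≈ 1344.4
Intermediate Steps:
F(G) = -1 + G
W(z, q) = 1/(-1 + z + 2*q) (W(z, q) = 1/((z + q) + (-1 + q)) = 1/((q + z) + (-1 + q)) = 1/(-1 + z + 2*q))
(37 + W(-5, 3/2))**2 = (37 + 1/(-1 - 5 + 2*(3/2)))**2 = (37 + 1/(-1 - 5 + 3))**2 = (37 + 1/(-3))**2 = (37 - 1/3)**2 = (110/3)**2 = 12100/9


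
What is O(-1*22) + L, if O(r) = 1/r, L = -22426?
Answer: -493373/22 ≈ -22426.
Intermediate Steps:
O(-1*22) + L = 1/(-1*22) - 22426 = 1/(-22) - 22426 = -1/22 - 22426 = -493373/22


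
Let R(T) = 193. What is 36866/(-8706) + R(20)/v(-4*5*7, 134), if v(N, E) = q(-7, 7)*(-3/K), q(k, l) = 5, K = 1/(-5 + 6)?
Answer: -372208/21765 ≈ -17.101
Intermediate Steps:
K = 1 (K = 1/1 = 1)
v(N, E) = -15 (v(N, E) = 5*(-3/1) = 5*(-3*1) = 5*(-3) = -15)
36866/(-8706) + R(20)/v(-4*5*7, 134) = 36866/(-8706) + 193/(-15) = 36866*(-1/8706) + 193*(-1/15) = -18433/4353 - 193/15 = -372208/21765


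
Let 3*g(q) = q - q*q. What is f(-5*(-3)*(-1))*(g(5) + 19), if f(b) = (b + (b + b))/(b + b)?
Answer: 37/2 ≈ 18.500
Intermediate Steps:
g(q) = -q**2/3 + q/3 (g(q) = (q - q*q)/3 = (q - q**2)/3 = -q**2/3 + q/3)
f(b) = 3/2 (f(b) = (b + 2*b)/((2*b)) = (3*b)*(1/(2*b)) = 3/2)
f(-5*(-3)*(-1))*(g(5) + 19) = 3*((1/3)*5*(1 - 1*5) + 19)/2 = 3*((1/3)*5*(1 - 5) + 19)/2 = 3*((1/3)*5*(-4) + 19)/2 = 3*(-20/3 + 19)/2 = (3/2)*(37/3) = 37/2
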